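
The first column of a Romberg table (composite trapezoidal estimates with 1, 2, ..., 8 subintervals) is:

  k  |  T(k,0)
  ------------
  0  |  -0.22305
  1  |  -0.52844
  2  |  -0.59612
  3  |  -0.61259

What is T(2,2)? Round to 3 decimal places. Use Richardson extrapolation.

-0.618

Richardson extrapolation on the trapezoidal column (denominator 4−1=3):
T(1,1) = -0.52844 + (-0.52844 − (-0.22305))/3 = -0.63024
T(2,1) = -0.59612 + (-0.59612 − (-0.52844))/3 = -0.61868
T(2,2) = (16·(-0.61868) − (-0.63024)) / 15 = -0.61791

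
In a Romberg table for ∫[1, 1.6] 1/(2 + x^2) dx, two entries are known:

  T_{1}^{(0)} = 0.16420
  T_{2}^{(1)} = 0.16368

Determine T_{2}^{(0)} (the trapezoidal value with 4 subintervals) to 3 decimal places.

0.164

From T_{2}^{(1)} = (4·T_{2}^{(0)} − T_{1}^{(0)})/3, solve for T_{2}^{(0)}:
4·T_{2}^{(0)} = 3·0.16368 + 0.16420 = 0.65524
T_{2}^{(0)} = 0.16381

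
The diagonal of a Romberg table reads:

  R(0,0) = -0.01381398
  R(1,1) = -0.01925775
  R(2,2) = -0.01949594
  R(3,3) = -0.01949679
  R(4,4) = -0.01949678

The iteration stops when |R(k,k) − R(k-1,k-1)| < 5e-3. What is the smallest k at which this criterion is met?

|R(1,1) − R(0,0)| = 0.00544377 ≥ 5e-3
|R(2,2) − R(1,1)| = 0.00023819 < 5e-3

k = 2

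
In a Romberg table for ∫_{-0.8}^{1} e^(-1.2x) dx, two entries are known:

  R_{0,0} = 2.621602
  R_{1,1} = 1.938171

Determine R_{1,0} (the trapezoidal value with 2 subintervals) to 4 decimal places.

From R_{1,1} = (4·R_{1,0} − R_{0,0})/3, solve for R_{1,0}:
4·R_{1,0} = 3·1.938171 + 2.621602 = 8.436115
R_{1,0} = 2.109029

2.1090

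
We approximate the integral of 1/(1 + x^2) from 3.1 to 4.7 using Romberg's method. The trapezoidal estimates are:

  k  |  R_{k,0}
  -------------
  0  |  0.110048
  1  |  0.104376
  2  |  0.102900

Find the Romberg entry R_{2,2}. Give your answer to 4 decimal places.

0.1024

R_{1,1} = 0.104376 + (0.104376 − 0.110048)/3 = 0.102485
R_{2,1} = 0.102900 + (0.102900 − 0.104376)/3 = 0.102408
R_{2,2} = (16·0.102408 − 0.102485) / 15 = 0.102403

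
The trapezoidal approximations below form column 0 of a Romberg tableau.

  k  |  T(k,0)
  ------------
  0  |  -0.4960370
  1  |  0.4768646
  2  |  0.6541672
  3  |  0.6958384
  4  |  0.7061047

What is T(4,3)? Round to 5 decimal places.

0.70951

Richardson extrapolation on the trapezoidal column (denominator 4−1=3):
T(2,1) = 0.6541672 + (0.6541672 − 0.4768646)/3 = 0.7132681
T(3,1) = 0.6958384 + (0.6958384 − 0.6541672)/3 = 0.7097288
T(4,1) = (4·0.7061047 − 0.6958384) / 3 = 0.7095268
T(3,2) = 0.7097288 + (0.7097288 − 0.7132681)/15 = 0.7094928
T(4,2) = 0.7095268 + (0.7095268 − 0.7097288)/15 = 0.7095133
T(4,3) = (64·0.7095133 − 0.7094928) / 63 = 0.7095136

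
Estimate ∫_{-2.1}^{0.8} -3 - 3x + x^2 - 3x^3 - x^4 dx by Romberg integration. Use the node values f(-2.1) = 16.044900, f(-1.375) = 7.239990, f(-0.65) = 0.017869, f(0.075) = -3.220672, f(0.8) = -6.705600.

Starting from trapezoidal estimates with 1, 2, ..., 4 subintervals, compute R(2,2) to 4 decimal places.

6.2578

R(0,0) (trapezoid, 1 panel, h=2.9000): 13.541985
R(1,0) (trapezoid, 2 panels, h=1.4500): 6.796903
R(2,0) (trapezoid, 4 panels, h=0.7250): 6.312457
R(1,1) = 6.796903 + (6.796903 − 13.541985)/3 = 4.548542
R(2,1) = 6.312457 + (6.312457 − 6.796903)/3 = 6.150975
R(2,2) = 6.150975 + (6.150975 − 4.548542)/15 = 6.257804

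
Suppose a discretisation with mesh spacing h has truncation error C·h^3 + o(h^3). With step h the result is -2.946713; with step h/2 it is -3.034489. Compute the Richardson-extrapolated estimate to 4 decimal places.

The leading error scales as h^3; refining by a factor of 2 reduces it by 2^3 = 8.
Extrapolated value = (8·A(h/2) − A(h)) / (8 − 1)
= (8·(-3.034489) − (-2.946713)) / 7
= -21.329199 / 7 = -3.047028

-3.0470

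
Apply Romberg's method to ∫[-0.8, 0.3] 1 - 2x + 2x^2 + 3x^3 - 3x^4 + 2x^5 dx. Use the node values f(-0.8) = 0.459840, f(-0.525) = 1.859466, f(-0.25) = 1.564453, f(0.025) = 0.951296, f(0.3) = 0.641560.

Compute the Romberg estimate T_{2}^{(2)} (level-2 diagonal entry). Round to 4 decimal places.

1.4230

T_{0}^{(0)} (trapezoid, 1 panel, h=1.1000): 0.605770
T_{1}^{(0)} (trapezoid, 2 panels, h=0.5500): 1.163334
T_{2}^{(0)} (trapezoid, 4 panels, h=0.2750): 1.354627
T_{1}^{(1)} = 1.163334 + (1.163334 − 0.605770)/3 = 1.349189
T_{2}^{(1)} = 1.354627 + (1.354627 − 1.163334)/3 = 1.418391
T_{2}^{(2)} = 1.418391 + (1.418391 − 1.349189)/15 = 1.423004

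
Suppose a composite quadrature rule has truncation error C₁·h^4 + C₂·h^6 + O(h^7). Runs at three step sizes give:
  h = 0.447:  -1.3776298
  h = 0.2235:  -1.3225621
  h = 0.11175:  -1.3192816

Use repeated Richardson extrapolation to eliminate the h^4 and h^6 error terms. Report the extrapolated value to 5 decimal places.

-1.31907

First eliminate the h^4 term (factor 2^4 = 16):
  B₁ = (16·(-1.3225621) − (-1.3776298))/15 = -1.3188909
  B₂ = (16·(-1.3192816) − (-1.3225621))/15 = -1.3190629
Then eliminate the h^6 term (factor 2^6 = 64):
  (64·(-1.3190629) − (-1.3188909))/63 = -1.3190656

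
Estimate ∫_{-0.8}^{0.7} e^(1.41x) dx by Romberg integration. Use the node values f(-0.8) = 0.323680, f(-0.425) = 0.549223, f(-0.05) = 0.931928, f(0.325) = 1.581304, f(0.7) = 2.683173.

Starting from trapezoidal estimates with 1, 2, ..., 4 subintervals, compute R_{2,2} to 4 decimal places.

1.6735

R_{0,0} (trapezoid, 1 panel, h=1.5000): 2.255140
R_{1,0} (trapezoid, 2 panels, h=0.7500): 1.826516
R_{2,0} (trapezoid, 4 panels, h=0.3750): 1.712206
R_{1,1} = 1.826516 + (1.826516 − 2.255140)/3 = 1.683641
R_{2,1} = 1.712206 + (1.712206 − 1.826516)/3 = 1.674103
R_{2,2} = 1.674103 + (1.674103 − 1.683641)/15 = 1.673467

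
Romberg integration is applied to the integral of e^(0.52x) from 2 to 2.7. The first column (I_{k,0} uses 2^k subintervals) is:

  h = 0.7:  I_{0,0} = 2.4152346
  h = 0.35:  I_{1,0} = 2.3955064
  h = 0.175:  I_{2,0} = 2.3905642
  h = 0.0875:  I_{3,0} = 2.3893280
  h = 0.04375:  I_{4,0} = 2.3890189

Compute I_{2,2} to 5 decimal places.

2.38892

I_{1,1} = 2.3955064 + (2.3955064 − 2.4152346)/3 = 2.3889303
I_{2,1} = 2.3905642 + (2.3905642 − 2.3955064)/3 = 2.3889168
I_{2,2} = 2.3889168 + (2.3889168 − 2.3889303)/15 = 2.3889159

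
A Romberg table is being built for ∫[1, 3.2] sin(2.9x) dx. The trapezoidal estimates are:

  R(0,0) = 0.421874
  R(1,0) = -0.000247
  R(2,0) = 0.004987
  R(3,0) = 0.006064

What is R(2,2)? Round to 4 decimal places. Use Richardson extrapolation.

0.0166

Richardson extrapolation on the trapezoidal column (denominator 4−1=3):
R(1,1) = (4·(-0.000247) − 0.421874) / 3 = -0.140954
R(2,1) = 0.004987 + (0.004987 − (-0.000247))/3 = 0.006732
R(2,2) = 0.006732 + (0.006732 − (-0.140954))/15 = 0.016578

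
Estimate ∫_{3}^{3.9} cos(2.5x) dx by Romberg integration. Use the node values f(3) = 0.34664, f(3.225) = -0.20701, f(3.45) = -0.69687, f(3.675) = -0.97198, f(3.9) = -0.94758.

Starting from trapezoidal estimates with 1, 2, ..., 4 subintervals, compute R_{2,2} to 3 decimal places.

-0.503

R_{0,0} (trapezoid, 1 panel, h=0.9000): -0.27042
R_{1,0} (trapezoid, 2 panels, h=0.4500): -0.44880
R_{2,0} (trapezoid, 4 panels, h=0.2250): -0.48967
R_{1,1} = -0.44880 + (-0.44880 − (-0.27042))/3 = -0.50826
R_{2,1} = -0.48967 + (-0.48967 − (-0.44880))/3 = -0.50329
R_{2,2} = -0.50329 + (-0.50329 − (-0.50826))/15 = -0.50296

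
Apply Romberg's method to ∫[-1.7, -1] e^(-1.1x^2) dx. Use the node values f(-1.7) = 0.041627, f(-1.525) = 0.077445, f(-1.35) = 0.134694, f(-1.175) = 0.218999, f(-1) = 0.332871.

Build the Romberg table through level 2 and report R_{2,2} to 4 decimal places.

R_{0,0} (trapezoid, 1 panel, h=0.7000): 0.131074
R_{1,0} (trapezoid, 2 panels, h=0.3500): 0.112680
R_{2,0} (trapezoid, 4 panels, h=0.1750): 0.108218
R_{1,1} = 0.112680 + (0.112680 − 0.131074)/3 = 0.106549
R_{2,1} = 0.108218 + (0.108218 − 0.112680)/3 = 0.106731
R_{2,2} = 0.106731 + (0.106731 − 0.106549)/15 = 0.106743

0.1067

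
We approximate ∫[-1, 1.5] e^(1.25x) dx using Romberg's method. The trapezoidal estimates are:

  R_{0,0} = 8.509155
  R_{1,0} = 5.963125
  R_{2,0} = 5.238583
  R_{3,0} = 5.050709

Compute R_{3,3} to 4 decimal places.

4.9875

Richardson extrapolation on the trapezoidal column (denominator 4−1=3):
R_{1,1} = (4·5.963125 − 8.509155) / 3 = 5.114448
R_{2,1} = 5.238583 + (5.238583 − 5.963125)/3 = 4.997069
R_{3,1} = 5.050709 + (5.050709 − 5.238583)/3 = 4.988084
R_{2,2} = (16·4.997069 − 5.114448) / 15 = 4.989244
R_{3,2} = (16·4.988084 − 4.997069) / 15 = 4.987485
R_{3,3} = (64·4.987485 − 4.989244) / 63 = 4.987457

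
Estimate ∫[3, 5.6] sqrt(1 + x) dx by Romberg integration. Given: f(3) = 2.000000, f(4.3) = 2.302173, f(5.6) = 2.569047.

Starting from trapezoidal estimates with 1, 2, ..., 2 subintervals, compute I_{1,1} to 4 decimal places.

I_{0,0} (trapezoid, 1 panel, h=2.6000): 5.939761
I_{1,0} (trapezoid, 2 panels, h=1.3000): 5.962705
I_{1,1} = 5.962705 + (5.962705 − 5.939761)/3 = 5.970353

5.9704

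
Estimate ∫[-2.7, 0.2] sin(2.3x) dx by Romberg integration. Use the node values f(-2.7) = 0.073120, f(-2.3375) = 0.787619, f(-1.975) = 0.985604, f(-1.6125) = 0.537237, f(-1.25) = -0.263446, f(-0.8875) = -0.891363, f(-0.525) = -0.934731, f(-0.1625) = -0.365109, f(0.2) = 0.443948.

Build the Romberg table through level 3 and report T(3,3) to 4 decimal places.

0.0436

T(0,0) (trapezoid, 1 panel, h=2.9000): 0.749749
T(1,0) (trapezoid, 2 panels, h=1.4500): -0.007122
T(2,0) (trapezoid, 4 panels, h=0.7250): 0.033322
T(3,0) (trapezoid, 8 panels, h=0.3625): 0.041450
T(1,1) = -0.007122 + (-0.007122 − 0.749749)/3 = -0.259412
T(2,1) = 0.033322 + (0.033322 − (-0.007122))/3 = 0.046803
T(3,1) = 0.041450 + (0.041450 − 0.033322)/3 = 0.044159
T(2,2) = 0.046803 + (0.046803 − (-0.259412))/15 = 0.067217
T(3,2) = 0.044159 + (0.044159 − 0.046803)/15 = 0.043983
T(3,3) = 0.043983 + (0.043983 − 0.067217)/63 = 0.043614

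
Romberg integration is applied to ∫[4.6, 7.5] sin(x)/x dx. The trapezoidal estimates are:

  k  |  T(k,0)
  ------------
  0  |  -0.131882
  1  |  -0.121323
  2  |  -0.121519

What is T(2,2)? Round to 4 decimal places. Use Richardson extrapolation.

-0.1218

T(1,1) = -0.121323 + (-0.121323 − (-0.131882))/3 = -0.117803
T(2,1) = (4·(-0.121519) − (-0.121323)) / 3 = -0.121584
T(2,2) = -0.121584 + (-0.121584 − (-0.117803))/15 = -0.121836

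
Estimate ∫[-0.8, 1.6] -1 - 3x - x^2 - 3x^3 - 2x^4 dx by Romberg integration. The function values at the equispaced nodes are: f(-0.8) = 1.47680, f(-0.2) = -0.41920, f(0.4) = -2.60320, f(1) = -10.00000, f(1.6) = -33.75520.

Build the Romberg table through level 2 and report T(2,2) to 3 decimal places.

-15.749

T(0,0) (trapezoid, 1 panel, h=2.4000): -38.73408
T(1,0) (trapezoid, 2 panels, h=1.2000): -22.49088
T(2,0) (trapezoid, 4 panels, h=0.6000): -17.49696
T(1,1) = -22.49088 + (-22.49088 − (-38.73408))/3 = -17.07648
T(2,1) = -17.49696 + (-17.49696 − (-22.49088))/3 = -15.83232
T(2,2) = -15.83232 + (-15.83232 − (-17.07648))/15 = -15.74938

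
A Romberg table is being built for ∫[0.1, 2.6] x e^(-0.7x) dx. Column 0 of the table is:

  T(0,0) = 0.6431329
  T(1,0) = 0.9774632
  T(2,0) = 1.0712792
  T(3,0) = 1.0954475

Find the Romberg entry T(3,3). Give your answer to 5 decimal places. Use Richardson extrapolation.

Richardson extrapolation on the trapezoidal column (denominator 4−1=3):
T(1,1) = (4·0.9774632 − 0.6431329) / 3 = 1.0889066
T(2,1) = (4·1.0712792 − 0.9774632) / 3 = 1.1025512
T(3,1) = (4·1.0954475 − 1.0712792) / 3 = 1.1035036
T(2,2) = 1.1025512 + (1.1025512 − 1.0889066)/15 = 1.1034608
T(3,2) = (16·1.1035036 − 1.1025512) / 15 = 1.1035671
T(3,3) = (64·1.1035671 − 1.1034608) / 63 = 1.1035688

1.10357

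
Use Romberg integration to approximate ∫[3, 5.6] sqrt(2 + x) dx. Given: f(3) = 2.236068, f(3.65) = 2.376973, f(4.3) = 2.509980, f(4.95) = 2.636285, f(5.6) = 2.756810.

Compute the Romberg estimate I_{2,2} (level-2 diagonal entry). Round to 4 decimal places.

6.5143

I_{0,0} (trapezoid, 1 panel, h=2.6000): 6.490741
I_{1,0} (trapezoid, 2 panels, h=1.3000): 6.508345
I_{2,0} (trapezoid, 4 panels, h=0.6500): 6.512790
I_{1,1} = 6.508345 + (6.508345 − 6.490741)/3 = 6.514213
I_{2,1} = 6.512790 + (6.512790 − 6.508345)/3 = 6.514272
I_{2,2} = 6.514272 + (6.514272 − 6.514213)/15 = 6.514276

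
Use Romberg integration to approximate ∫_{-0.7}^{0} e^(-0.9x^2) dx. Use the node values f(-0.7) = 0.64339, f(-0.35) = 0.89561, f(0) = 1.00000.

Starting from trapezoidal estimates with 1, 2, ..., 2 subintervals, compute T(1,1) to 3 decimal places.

0.610

T(0,0) (trapezoid, 1 panel, h=0.7000): 0.57519
T(1,0) (trapezoid, 2 panels, h=0.3500): 0.60106
T(1,1) = 0.60106 + (0.60106 − 0.57519)/3 = 0.60968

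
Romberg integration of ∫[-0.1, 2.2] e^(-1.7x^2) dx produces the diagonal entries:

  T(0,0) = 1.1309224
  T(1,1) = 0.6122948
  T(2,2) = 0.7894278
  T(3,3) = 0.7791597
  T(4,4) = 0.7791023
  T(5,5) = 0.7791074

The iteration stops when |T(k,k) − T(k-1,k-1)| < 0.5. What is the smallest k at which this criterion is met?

|T(1,1) − T(0,0)| = 0.5186276 ≥ 0.5
|T(2,2) − T(1,1)| = 0.1771330 < 0.5

k = 2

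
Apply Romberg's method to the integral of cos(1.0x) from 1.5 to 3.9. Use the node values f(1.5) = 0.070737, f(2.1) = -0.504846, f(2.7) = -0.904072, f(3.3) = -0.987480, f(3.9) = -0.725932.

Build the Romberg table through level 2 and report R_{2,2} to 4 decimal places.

R_{0,0} (trapezoid, 1 panel, h=2.4000): -0.786234
R_{1,0} (trapezoid, 2 panels, h=1.2000): -1.478003
R_{2,0} (trapezoid, 4 panels, h=0.6000): -1.634397
R_{1,1} = -1.478003 + (-1.478003 − (-0.786234))/3 = -1.708593
R_{2,1} = -1.634397 + (-1.634397 − (-1.478003))/3 = -1.686528
R_{2,2} = -1.686528 + (-1.686528 − (-1.708593))/15 = -1.685057

-1.6851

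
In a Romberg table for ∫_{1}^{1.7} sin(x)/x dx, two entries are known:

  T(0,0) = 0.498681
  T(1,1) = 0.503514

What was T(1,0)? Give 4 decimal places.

0.5023

From T(1,1) = (4·T(1,0) − T(0,0))/3, solve for T(1,0):
4·T(1,0) = 3·0.503514 + 0.498681 = 2.009223
T(1,0) = 0.502306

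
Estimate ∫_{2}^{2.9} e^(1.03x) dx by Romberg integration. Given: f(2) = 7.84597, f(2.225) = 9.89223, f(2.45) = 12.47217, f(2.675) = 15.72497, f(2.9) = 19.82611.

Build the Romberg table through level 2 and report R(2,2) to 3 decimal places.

R(0,0) (trapezoid, 1 panel, h=0.9000): 12.45244
R(1,0) (trapezoid, 2 panels, h=0.4500): 11.83869
R(2,0) (trapezoid, 4 panels, h=0.2250): 11.68322
R(1,1) = 11.83869 + (11.83869 − 12.45244)/3 = 11.63411
R(2,1) = 11.68322 + (11.68322 − 11.83869)/3 = 11.63140
R(2,2) = 11.63140 + (11.63140 − 11.63411)/15 = 11.63122

11.631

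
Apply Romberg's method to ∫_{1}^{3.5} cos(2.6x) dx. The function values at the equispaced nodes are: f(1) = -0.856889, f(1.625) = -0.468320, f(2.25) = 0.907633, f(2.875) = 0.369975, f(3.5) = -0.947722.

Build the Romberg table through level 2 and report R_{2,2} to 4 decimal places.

R_{0,0} (trapezoid, 1 panel, h=2.5000): -2.255764
R_{1,0} (trapezoid, 2 panels, h=1.2500): 0.006659
R_{2,0} (trapezoid, 4 panels, h=0.6250): -0.058136
R_{1,1} = 0.006659 + (0.006659 − (-2.255764))/3 = 0.760800
R_{2,1} = -0.058136 + (-0.058136 − 0.006659)/3 = -0.079734
R_{2,2} = -0.079734 + (-0.079734 − 0.760800)/15 = -0.135770

-0.1358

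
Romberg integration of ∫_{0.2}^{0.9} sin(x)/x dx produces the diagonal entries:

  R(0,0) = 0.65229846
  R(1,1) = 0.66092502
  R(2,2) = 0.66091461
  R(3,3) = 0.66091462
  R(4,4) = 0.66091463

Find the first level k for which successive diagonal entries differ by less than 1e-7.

|R(1,1) − R(0,0)| = 0.00862656 ≥ 1e-7
|R(2,2) − R(1,1)| = 0.00001041 ≥ 1e-7
|R(3,3) − R(2,2)| = 0.00000001 < 1e-7

k = 3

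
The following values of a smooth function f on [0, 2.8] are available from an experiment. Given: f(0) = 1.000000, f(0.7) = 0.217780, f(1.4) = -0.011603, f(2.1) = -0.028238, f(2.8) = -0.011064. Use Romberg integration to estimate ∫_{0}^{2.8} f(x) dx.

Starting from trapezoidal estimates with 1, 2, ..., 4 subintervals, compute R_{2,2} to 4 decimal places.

0.3997

R_{0,0} (trapezoid, 1 panel, h=2.8000): 1.384510
R_{1,0} (trapezoid, 2 panels, h=1.4000): 0.676011
R_{2,0} (trapezoid, 4 panels, h=0.7000): 0.470685
R_{1,1} = 0.676011 + (0.676011 − 1.384510)/3 = 0.439845
R_{2,1} = 0.470685 + (0.470685 − 0.676011)/3 = 0.402243
R_{2,2} = 0.402243 + (0.402243 − 0.439845)/15 = 0.399736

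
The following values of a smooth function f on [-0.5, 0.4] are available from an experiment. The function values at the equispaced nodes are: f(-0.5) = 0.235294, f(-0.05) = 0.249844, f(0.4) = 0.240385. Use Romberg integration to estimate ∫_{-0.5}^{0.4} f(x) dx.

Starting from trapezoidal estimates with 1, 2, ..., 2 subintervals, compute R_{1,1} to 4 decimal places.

R_{0,0} (trapezoid, 1 panel, h=0.9000): 0.214056
R_{1,0} (trapezoid, 2 panels, h=0.4500): 0.219458
R_{1,1} = 0.219458 + (0.219458 − 0.214056)/3 = 0.221259

0.2213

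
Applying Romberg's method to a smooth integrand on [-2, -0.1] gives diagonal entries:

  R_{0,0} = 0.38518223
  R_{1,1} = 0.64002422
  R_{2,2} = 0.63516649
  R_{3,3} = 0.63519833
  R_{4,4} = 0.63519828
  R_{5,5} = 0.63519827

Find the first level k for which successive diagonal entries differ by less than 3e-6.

k = 4

|R_{1,1} − R_{0,0}| = 0.25484199 ≥ 3e-6
|R_{2,2} − R_{1,1}| = 0.00485773 ≥ 3e-6
|R_{3,3} − R_{2,2}| = 0.00003184 ≥ 3e-6
|R_{4,4} − R_{3,3}| = 0.00000005 < 3e-6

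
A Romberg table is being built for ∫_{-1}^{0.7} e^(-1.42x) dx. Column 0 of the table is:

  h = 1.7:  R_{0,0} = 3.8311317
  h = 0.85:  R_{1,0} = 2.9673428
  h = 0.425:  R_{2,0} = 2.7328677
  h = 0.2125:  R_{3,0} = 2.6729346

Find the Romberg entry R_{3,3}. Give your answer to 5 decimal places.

Richardson extrapolation on the trapezoidal column (denominator 4−1=3):
R_{1,1} = (4·2.9673428 − 3.8311317) / 3 = 2.6794132
R_{2,1} = (4·2.7328677 − 2.9673428) / 3 = 2.6547093
R_{3,1} = 2.6729346 + (2.6729346 − 2.7328677)/3 = 2.6529569
R_{2,2} = 2.6547093 + (2.6547093 − 2.6794132)/15 = 2.6530624
R_{3,2} = 2.6529569 + (2.6529569 − 2.6547093)/15 = 2.6528401
R_{3,3} = 2.6528401 + (2.6528401 − 2.6530624)/63 = 2.6528366

2.65284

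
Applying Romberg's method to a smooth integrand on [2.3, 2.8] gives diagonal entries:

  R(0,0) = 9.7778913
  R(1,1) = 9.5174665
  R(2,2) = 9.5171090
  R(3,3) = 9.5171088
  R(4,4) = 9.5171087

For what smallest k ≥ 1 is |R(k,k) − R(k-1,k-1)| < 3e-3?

|R(1,1) − R(0,0)| = 0.2604248 ≥ 3e-3
|R(2,2) − R(1,1)| = 0.0003575 < 3e-3

k = 2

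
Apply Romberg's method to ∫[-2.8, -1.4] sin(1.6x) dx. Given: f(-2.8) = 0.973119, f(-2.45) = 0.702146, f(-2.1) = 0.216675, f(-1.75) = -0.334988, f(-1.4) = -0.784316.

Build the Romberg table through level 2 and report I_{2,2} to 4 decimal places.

0.2438

I_{0,0} (trapezoid, 1 panel, h=1.4000): 0.132162
I_{1,0} (trapezoid, 2 panels, h=0.7000): 0.217754
I_{2,0} (trapezoid, 4 panels, h=0.3500): 0.237382
I_{1,1} = 0.217754 + (0.217754 − 0.132162)/3 = 0.246285
I_{2,1} = 0.237382 + (0.237382 − 0.217754)/3 = 0.243925
I_{2,2} = 0.243925 + (0.243925 − 0.246285)/15 = 0.243768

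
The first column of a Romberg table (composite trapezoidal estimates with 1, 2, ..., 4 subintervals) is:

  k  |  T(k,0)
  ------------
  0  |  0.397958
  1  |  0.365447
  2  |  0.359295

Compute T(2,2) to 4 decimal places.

0.3574

Richardson extrapolation on the trapezoidal column (denominator 4−1=3):
T(1,1) = (4·0.365447 − 0.397958) / 3 = 0.354610
T(2,1) = 0.359295 + (0.359295 − 0.365447)/3 = 0.357244
T(2,2) = (16·0.357244 − 0.354610) / 15 = 0.357420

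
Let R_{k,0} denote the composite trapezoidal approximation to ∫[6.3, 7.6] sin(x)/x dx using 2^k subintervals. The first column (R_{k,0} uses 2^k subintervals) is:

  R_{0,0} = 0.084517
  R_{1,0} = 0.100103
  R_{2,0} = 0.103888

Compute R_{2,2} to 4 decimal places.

Richardson extrapolation on the trapezoidal column (denominator 4−1=3):
R_{1,1} = (4·0.100103 − 0.084517) / 3 = 0.105298
R_{2,1} = (4·0.103888 − 0.100103) / 3 = 0.105150
R_{2,2} = (16·0.105150 − 0.105298) / 15 = 0.105140
(Column j=1 coincides with Simpson's rule on the same nodes.)

0.1051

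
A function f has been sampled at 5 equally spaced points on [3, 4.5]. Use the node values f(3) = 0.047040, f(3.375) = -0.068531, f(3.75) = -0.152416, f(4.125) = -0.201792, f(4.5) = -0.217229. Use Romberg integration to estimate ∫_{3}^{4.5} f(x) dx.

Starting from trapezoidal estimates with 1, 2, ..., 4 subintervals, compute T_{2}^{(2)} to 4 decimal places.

T_{0}^{(0)} (trapezoid, 1 panel, h=1.5000): -0.127642
T_{1}^{(0)} (trapezoid, 2 panels, h=0.7500): -0.178133
T_{2}^{(0)} (trapezoid, 4 panels, h=0.3750): -0.190438
T_{1}^{(1)} = -0.178133 + (-0.178133 − (-0.127642))/3 = -0.194963
T_{2}^{(1)} = -0.190438 + (-0.190438 − (-0.178133))/3 = -0.194540
T_{2}^{(2)} = -0.194540 + (-0.194540 − (-0.194963))/15 = -0.194512

-0.1945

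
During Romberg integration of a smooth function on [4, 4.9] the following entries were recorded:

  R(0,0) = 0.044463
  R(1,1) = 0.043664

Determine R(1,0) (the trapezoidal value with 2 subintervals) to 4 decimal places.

From R(1,1) = (4·R(1,0) − R(0,0))/3, solve for R(1,0):
4·R(1,0) = 3·0.043664 + 0.044463 = 0.175455
R(1,0) = 0.043864

0.0439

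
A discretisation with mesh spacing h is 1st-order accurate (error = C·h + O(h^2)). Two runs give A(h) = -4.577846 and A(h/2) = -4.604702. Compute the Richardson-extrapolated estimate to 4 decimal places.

-4.6316

Extrapolated value = (2·A(h/2) − A(h)) / (2 − 1)
= (2·(-4.604702) − (-4.577846)) / 1
= -4.631558 / 1 = -4.631558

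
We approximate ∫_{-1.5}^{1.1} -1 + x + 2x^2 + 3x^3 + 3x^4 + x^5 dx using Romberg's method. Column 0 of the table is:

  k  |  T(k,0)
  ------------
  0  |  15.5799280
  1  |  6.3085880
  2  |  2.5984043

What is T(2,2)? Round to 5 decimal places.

1.23791

T(1,1) = 6.3085880 + (6.3085880 − 15.5799280)/3 = 3.2181413
T(2,1) = 2.5984043 + (2.5984043 − 6.3085880)/3 = 1.3616764
T(2,2) = (16·1.3616764 − 3.2181413) / 15 = 1.2379121
(Column j=1 coincides with Simpson's rule on the same nodes.)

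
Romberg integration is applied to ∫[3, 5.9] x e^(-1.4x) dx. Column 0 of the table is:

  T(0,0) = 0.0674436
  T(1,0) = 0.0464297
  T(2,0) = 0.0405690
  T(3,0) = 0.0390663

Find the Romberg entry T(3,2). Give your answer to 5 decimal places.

0.03856

T(2,1) = 0.0405690 + (0.0405690 − 0.0464297)/3 = 0.0386154
T(3,1) = (4·0.0390663 − 0.0405690) / 3 = 0.0385654
T(3,2) = 0.0385654 + (0.0385654 − 0.0386154)/15 = 0.0385621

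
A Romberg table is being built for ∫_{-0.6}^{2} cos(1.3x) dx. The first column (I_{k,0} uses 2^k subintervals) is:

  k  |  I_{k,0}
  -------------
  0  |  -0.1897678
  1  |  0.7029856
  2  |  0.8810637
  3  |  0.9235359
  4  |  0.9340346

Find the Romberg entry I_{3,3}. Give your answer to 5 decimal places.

Richardson extrapolation on the trapezoidal column (denominator 4−1=3):
I_{1,1} = (4·0.7029856 − (-0.1897678)) / 3 = 1.0005701
I_{2,1} = 0.8810637 + (0.8810637 − 0.7029856)/3 = 0.9404231
I_{3,1} = 0.9235359 + (0.9235359 − 0.8810637)/3 = 0.9376933
I_{2,2} = 0.9404231 + (0.9404231 − 1.0005701)/15 = 0.9364133
I_{3,2} = (16·0.9376933 − 0.9404231) / 15 = 0.9375113
I_{3,3} = (64·0.9375113 − 0.9364133) / 63 = 0.9375287

0.93753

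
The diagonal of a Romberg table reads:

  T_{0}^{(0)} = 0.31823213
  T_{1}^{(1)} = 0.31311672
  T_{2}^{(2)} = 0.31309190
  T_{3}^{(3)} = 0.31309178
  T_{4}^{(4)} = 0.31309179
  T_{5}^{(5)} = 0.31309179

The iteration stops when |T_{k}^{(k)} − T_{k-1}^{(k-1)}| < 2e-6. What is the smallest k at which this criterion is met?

|T_{1}^{(1)} − T_{0}^{(0)}| = 0.00511541 ≥ 2e-6
|T_{2}^{(2)} − T_{1}^{(1)}| = 0.00002482 ≥ 2e-6
|T_{3}^{(3)} − T_{2}^{(2)}| = 0.00000012 < 2e-6

k = 3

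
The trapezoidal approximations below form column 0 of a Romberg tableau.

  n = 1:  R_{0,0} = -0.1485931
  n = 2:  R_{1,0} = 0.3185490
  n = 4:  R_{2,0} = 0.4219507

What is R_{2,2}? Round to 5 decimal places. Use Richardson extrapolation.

Richardson extrapolation on the trapezoidal column (denominator 4−1=3):
R_{1,1} = (4·0.3185490 − (-0.1485931)) / 3 = 0.4742630
R_{2,1} = (4·0.4219507 − 0.3185490) / 3 = 0.4564179
R_{2,2} = (16·0.4564179 − 0.4742630) / 15 = 0.4552282
(Column j=1 coincides with Simpson's rule on the same nodes.)

0.45523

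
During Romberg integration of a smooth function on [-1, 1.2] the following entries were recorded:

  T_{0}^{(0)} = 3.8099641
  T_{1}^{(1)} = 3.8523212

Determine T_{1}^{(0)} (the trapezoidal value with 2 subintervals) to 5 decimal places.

From T_{1}^{(1)} = (4·T_{1}^{(0)} − T_{0}^{(0)})/3, solve for T_{1}^{(0)}:
4·T_{1}^{(0)} = 3·3.8523212 + 3.8099641 = 15.3669277
T_{1}^{(0)} = 3.8417319

3.84173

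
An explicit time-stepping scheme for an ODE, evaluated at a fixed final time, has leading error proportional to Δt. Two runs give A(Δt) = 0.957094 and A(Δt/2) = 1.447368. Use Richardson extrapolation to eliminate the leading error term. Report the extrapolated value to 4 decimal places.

1.9376

The leading error scales as Δt; refining by a factor of 2 reduces it by 2^1 = 2.
Extrapolated value = (2·A(Δt/2) − A(Δt)) / (2 − 1)
= (2·1.447368 − 0.957094) / 1
= 1.937642 / 1 = 1.937642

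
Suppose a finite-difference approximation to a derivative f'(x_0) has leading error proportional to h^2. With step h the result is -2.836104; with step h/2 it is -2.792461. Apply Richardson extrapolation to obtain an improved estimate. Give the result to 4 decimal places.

Extrapolated value = (4·A(h/2) − A(h)) / (4 − 1)
= (4·(-2.792461) − (-2.836104)) / 3
= -8.333740 / 3 = -2.777913

-2.7779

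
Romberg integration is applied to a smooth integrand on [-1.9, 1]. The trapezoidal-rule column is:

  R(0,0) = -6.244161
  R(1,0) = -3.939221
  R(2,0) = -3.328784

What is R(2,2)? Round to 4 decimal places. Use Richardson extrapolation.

Richardson extrapolation on the trapezoidal column (denominator 4−1=3):
R(1,1) = -3.939221 + (-3.939221 − (-6.244161))/3 = -3.170908
R(2,1) = -3.328784 + (-3.328784 − (-3.939221))/3 = -3.125305
R(2,2) = -3.125305 + (-3.125305 − (-3.170908))/15 = -3.122265

-3.1223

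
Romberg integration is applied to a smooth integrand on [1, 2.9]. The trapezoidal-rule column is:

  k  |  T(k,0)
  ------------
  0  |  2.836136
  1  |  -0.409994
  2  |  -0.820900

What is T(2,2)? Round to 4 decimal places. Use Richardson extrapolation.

-0.9223

Richardson extrapolation on the trapezoidal column (denominator 4−1=3):
T(1,1) = -0.409994 + (-0.409994 − 2.836136)/3 = -1.492037
T(2,1) = -0.820900 + (-0.820900 − (-0.409994))/3 = -0.957869
T(2,2) = -0.957869 + (-0.957869 − (-1.492037))/15 = -0.922258
(Column j=1 coincides with Simpson's rule on the same nodes.)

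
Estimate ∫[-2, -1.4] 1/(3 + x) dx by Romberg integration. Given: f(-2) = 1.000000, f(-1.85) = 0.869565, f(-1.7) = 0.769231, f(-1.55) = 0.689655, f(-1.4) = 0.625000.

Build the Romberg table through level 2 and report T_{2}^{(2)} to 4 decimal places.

T_{0}^{(0)} (trapezoid, 1 panel, h=0.6000): 0.487500
T_{1}^{(0)} (trapezoid, 2 panels, h=0.3000): 0.474519
T_{2}^{(0)} (trapezoid, 4 panels, h=0.1500): 0.471143
T_{1}^{(1)} = 0.474519 + (0.474519 − 0.487500)/3 = 0.470192
T_{2}^{(1)} = 0.471143 + (0.471143 − 0.474519)/3 = 0.470018
T_{2}^{(2)} = 0.470018 + (0.470018 − 0.470192)/15 = 0.470006

0.4700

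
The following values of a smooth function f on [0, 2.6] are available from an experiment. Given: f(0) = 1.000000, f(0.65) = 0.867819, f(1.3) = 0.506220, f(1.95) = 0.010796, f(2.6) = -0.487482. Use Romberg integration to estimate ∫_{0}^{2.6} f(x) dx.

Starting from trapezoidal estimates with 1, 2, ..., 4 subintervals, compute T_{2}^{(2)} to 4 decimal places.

1.0914

T_{0}^{(0)} (trapezoid, 1 panel, h=2.6000): 0.666273
T_{1}^{(0)} (trapezoid, 2 panels, h=1.3000): 0.991223
T_{2}^{(0)} (trapezoid, 4 panels, h=0.6500): 1.066711
T_{1}^{(1)} = 0.991223 + (0.991223 − 0.666273)/3 = 1.099540
T_{2}^{(1)} = 1.066711 + (1.066711 − 0.991223)/3 = 1.091874
T_{2}^{(2)} = 1.091874 + (1.091874 − 1.099540)/15 = 1.091363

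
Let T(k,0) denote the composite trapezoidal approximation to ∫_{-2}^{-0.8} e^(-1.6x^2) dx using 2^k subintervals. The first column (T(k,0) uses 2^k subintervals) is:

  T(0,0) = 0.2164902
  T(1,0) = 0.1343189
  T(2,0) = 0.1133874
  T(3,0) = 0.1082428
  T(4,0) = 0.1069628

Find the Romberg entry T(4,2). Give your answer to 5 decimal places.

Richardson extrapolation on the trapezoidal column (denominator 4−1=3):
T(3,1) = (4·0.1082428 − 0.1133874) / 3 = 0.1065279
T(4,1) = (4·0.1069628 − 0.1082428) / 3 = 0.1065361
T(4,2) = (16·0.1065361 − 0.1065279) / 15 = 0.1065366

0.10654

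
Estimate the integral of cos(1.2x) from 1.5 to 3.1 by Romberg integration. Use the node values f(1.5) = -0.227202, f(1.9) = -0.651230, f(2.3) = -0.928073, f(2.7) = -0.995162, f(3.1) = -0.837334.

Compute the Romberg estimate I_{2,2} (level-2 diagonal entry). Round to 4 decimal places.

I_{0,0} (trapezoid, 1 panel, h=1.6000): -0.851629
I_{1,0} (trapezoid, 2 panels, h=0.8000): -1.168273
I_{2,0} (trapezoid, 4 panels, h=0.4000): -1.242693
I_{1,1} = -1.168273 + (-1.168273 − (-0.851629))/3 = -1.273821
I_{2,1} = -1.242693 + (-1.242693 − (-1.168273))/3 = -1.267500
I_{2,2} = -1.267500 + (-1.267500 − (-1.273821))/15 = -1.267079

-1.2671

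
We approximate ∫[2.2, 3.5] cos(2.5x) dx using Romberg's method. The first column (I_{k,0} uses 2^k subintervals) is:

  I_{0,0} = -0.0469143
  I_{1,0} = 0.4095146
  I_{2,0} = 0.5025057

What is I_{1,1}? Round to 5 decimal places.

I_{1,1} = 0.4095146 + (0.4095146 − (-0.0469143))/3 = 0.5616576

0.56166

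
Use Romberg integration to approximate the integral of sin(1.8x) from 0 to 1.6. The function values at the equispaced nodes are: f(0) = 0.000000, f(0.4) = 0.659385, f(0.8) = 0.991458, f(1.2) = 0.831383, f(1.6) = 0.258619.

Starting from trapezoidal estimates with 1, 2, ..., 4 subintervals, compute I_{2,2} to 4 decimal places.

I_{0,0} (trapezoid, 1 panel, h=1.6000): 0.206895
I_{1,0} (trapezoid, 2 panels, h=0.8000): 0.896614
I_{2,0} (trapezoid, 4 panels, h=0.4000): 1.044614
I_{1,1} = 0.896614 + (0.896614 − 0.206895)/3 = 1.126520
I_{2,1} = 1.044614 + (1.044614 − 0.896614)/3 = 1.093947
I_{2,2} = 1.093947 + (1.093947 − 1.126520)/15 = 1.091775

1.0918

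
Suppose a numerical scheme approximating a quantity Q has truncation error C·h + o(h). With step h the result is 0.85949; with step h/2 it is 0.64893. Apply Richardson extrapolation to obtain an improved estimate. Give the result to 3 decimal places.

Extrapolated value = (2·A(h/2) − A(h)) / (2 − 1)
= (2·0.64893 − 0.85949) / 1
= 0.43837 / 1 = 0.43837

0.438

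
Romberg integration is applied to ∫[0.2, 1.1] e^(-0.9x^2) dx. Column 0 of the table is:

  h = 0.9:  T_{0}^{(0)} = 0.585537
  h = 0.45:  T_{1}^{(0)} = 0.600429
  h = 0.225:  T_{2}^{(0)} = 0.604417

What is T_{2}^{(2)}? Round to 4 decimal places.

Richardson extrapolation on the trapezoidal column (denominator 4−1=3):
T_{1}^{(1)} = 0.600429 + (0.600429 − 0.585537)/3 = 0.605393
T_{2}^{(1)} = (4·0.604417 − 0.600429) / 3 = 0.605746
T_{2}^{(2)} = (16·0.605746 − 0.605393) / 15 = 0.605770

0.6058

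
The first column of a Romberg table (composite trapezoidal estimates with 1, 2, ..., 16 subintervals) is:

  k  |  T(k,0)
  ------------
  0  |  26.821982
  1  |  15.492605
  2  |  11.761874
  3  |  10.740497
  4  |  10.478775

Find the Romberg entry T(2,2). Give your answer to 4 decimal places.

10.4384

Richardson extrapolation on the trapezoidal column (denominator 4−1=3):
T(1,1) = 15.492605 + (15.492605 − 26.821982)/3 = 11.716146
T(2,1) = 11.761874 + (11.761874 − 15.492605)/3 = 10.518297
T(2,2) = (16·10.518297 − 11.716146) / 15 = 10.438440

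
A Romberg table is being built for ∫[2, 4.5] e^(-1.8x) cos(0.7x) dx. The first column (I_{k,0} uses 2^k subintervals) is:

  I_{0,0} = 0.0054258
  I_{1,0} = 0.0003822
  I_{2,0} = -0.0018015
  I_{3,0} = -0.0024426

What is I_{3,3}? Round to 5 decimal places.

I_{1,1} = 0.0003822 + (0.0003822 − 0.0054258)/3 = -0.0012990
I_{2,1} = -0.0018015 + (-0.0018015 − 0.0003822)/3 = -0.0025294
I_{3,1} = -0.0024426 + (-0.0024426 − (-0.0018015))/3 = -0.0026563
I_{2,2} = (16·(-0.0025294) − (-0.0012990)) / 15 = -0.0026114
I_{3,2} = (16·(-0.0026563) − (-0.0025294)) / 15 = -0.0026648
I_{3,3} = (64·(-0.0026648) − (-0.0026114)) / 63 = -0.0026656

-0.00267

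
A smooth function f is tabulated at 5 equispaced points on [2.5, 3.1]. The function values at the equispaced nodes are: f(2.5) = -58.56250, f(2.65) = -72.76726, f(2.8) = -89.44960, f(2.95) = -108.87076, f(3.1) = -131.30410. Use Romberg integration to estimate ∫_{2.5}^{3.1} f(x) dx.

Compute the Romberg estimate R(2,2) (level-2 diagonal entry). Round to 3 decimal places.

-54.766

R(0,0) (trapezoid, 1 panel, h=0.6000): -56.95998
R(1,0) (trapezoid, 2 panels, h=0.3000): -55.31487
R(2,0) (trapezoid, 4 panels, h=0.1500): -54.90314
R(1,1) = -55.31487 + (-55.31487 − (-56.95998))/3 = -54.76650
R(2,1) = -54.90314 + (-54.90314 − (-55.31487))/3 = -54.76590
R(2,2) = -54.76590 + (-54.76590 − (-54.76650))/15 = -54.76586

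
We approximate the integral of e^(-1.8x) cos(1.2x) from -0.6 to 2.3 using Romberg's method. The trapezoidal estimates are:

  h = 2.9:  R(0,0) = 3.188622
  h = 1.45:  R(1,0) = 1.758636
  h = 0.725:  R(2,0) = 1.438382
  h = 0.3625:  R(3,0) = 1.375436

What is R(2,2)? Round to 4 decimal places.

1.3349

Richardson extrapolation on the trapezoidal column (denominator 4−1=3):
R(1,1) = 1.758636 + (1.758636 − 3.188622)/3 = 1.281974
R(2,1) = (4·1.438382 − 1.758636) / 3 = 1.331631
R(2,2) = 1.331631 + (1.331631 − 1.281974)/15 = 1.334941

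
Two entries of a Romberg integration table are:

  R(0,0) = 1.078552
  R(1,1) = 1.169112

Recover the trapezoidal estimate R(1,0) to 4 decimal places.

1.1465

From R(1,1) = (4·R(1,0) − R(0,0))/3, solve for R(1,0):
4·R(1,0) = 3·1.169112 + 1.078552 = 4.585888
R(1,0) = 1.146472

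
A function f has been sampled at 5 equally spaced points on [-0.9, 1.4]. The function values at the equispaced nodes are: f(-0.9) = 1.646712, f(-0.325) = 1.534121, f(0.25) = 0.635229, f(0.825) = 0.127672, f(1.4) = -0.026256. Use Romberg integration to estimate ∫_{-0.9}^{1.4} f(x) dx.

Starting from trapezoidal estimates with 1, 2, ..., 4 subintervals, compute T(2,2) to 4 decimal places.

T(0,0) (trapezoid, 1 panel, h=2.3000): 1.863524
T(1,0) (trapezoid, 2 panels, h=1.1500): 1.662276
T(2,0) (trapezoid, 4 panels, h=0.5750): 1.786669
T(1,1) = 1.662276 + (1.662276 − 1.863524)/3 = 1.595193
T(2,1) = 1.786669 + (1.786669 − 1.662276)/3 = 1.828133
T(2,2) = 1.828133 + (1.828133 − 1.595193)/15 = 1.843662

1.8437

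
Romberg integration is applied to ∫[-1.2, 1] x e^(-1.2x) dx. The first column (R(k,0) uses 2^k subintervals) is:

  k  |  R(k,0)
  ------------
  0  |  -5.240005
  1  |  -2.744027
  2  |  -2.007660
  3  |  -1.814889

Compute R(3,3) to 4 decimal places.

Richardson extrapolation on the trapezoidal column (denominator 4−1=3):
R(1,1) = (4·(-2.744027) − (-5.240005)) / 3 = -1.912034
R(2,1) = -2.007660 + (-2.007660 − (-2.744027))/3 = -1.762204
R(3,1) = (4·(-1.814889) − (-2.007660)) / 3 = -1.750632
R(2,2) = -1.762204 + (-1.762204 − (-1.912034))/15 = -1.752215
R(3,2) = -1.750632 + (-1.750632 − (-1.762204))/15 = -1.749861
R(3,3) = (64·(-1.749861) − (-1.752215)) / 63 = -1.749824

-1.7498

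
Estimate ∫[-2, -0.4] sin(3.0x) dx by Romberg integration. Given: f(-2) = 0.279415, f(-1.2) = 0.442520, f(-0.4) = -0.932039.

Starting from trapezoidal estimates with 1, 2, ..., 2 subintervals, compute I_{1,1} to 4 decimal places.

0.2980

I_{0,0} (trapezoid, 1 panel, h=1.6000): -0.522099
I_{1,0} (trapezoid, 2 panels, h=0.8000): 0.092966
I_{1,1} = 0.092966 + (0.092966 − (-0.522099))/3 = 0.297988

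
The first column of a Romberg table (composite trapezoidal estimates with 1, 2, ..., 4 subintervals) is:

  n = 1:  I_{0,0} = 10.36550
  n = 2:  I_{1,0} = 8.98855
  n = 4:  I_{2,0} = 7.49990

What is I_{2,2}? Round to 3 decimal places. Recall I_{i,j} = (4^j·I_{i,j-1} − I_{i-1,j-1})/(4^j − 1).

I_{1,1} = 8.98855 + (8.98855 − 10.36550)/3 = 8.52957
I_{2,1} = 7.49990 + (7.49990 − 8.98855)/3 = 7.00368
I_{2,2} = (16·7.00368 − 8.52957) / 15 = 6.90195
(Column j=1 coincides with Simpson's rule on the same nodes.)

6.902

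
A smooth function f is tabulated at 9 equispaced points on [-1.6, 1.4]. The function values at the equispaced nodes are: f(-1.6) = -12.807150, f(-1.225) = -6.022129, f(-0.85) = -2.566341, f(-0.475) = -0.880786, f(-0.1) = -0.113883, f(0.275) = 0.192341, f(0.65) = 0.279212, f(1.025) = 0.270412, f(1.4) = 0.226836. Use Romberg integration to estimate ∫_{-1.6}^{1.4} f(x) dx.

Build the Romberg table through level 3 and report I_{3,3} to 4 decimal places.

-5.3859

I_{0,0} (trapezoid, 1 panel, h=3.0000): -18.870471
I_{1,0} (trapezoid, 2 panels, h=1.5000): -9.606060
I_{2,0} (trapezoid, 4 panels, h=0.7500): -6.518377
I_{3,0} (trapezoid, 8 panels, h=0.3750): -5.674249
I_{1,1} = -9.606060 + (-9.606060 − (-18.870471))/3 = -6.517923
I_{2,1} = -6.518377 + (-6.518377 − (-9.606060))/3 = -5.489149
I_{3,1} = -5.674249 + (-5.674249 − (-6.518377))/3 = -5.392873
I_{2,2} = -5.489149 + (-5.489149 − (-6.517923))/15 = -5.420564
I_{3,2} = -5.392873 + (-5.392873 − (-5.489149))/15 = -5.386455
I_{3,3} = -5.386455 + (-5.386455 − (-5.420564))/63 = -5.385914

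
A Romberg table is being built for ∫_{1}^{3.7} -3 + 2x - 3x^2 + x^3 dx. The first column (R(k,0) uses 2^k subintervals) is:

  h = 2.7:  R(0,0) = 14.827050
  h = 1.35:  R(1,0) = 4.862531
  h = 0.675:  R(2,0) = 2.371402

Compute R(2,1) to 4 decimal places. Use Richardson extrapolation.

1.5410

R(2,1) = (4·2.371402 − 4.862531) / 3 = 1.541026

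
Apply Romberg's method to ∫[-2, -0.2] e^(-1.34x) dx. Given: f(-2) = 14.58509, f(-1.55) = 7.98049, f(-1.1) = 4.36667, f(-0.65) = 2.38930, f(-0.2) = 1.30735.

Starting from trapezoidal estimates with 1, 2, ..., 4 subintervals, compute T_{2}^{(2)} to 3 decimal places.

T_{0}^{(0)} (trapezoid, 1 panel, h=1.8000): 14.30320
T_{1}^{(0)} (trapezoid, 2 panels, h=0.9000): 11.08160
T_{2}^{(0)} (trapezoid, 4 panels, h=0.4500): 10.20721
T_{1}^{(1)} = 11.08160 + (11.08160 − 14.30320)/3 = 10.00773
T_{2}^{(1)} = 10.20721 + (10.20721 − 11.08160)/3 = 9.91575
T_{2}^{(2)} = 9.91575 + (9.91575 − 10.00773)/15 = 9.90962

9.910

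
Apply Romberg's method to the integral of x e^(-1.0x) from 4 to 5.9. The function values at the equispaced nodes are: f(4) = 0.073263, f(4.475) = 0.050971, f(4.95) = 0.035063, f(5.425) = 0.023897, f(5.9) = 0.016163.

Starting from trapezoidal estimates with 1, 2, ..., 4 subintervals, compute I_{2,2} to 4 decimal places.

I_{0,0} (trapezoid, 1 panel, h=1.9000): 0.084955
I_{1,0} (trapezoid, 2 panels, h=0.9500): 0.075787
I_{2,0} (trapezoid, 4 panels, h=0.4750): 0.073456
I_{1,1} = 0.075787 + (0.075787 − 0.084955)/3 = 0.072731
I_{2,1} = 0.073456 + (0.073456 − 0.075787)/3 = 0.072679
I_{2,2} = 0.072679 + (0.072679 − 0.072731)/15 = 0.072676

0.0727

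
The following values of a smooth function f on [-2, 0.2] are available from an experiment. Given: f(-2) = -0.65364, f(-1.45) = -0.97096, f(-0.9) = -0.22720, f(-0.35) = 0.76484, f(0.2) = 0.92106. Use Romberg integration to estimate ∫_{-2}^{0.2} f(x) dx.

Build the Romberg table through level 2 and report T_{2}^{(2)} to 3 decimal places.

T_{0}^{(0)} (trapezoid, 1 panel, h=2.2000): 0.29416
T_{1}^{(0)} (trapezoid, 2 panels, h=1.1000): -0.10284
T_{2}^{(0)} (trapezoid, 4 panels, h=0.5500): -0.16479
T_{1}^{(1)} = -0.10284 + (-0.10284 − 0.29416)/3 = -0.23517
T_{2}^{(1)} = -0.16479 + (-0.16479 − (-0.10284))/3 = -0.18544
T_{2}^{(2)} = -0.18544 + (-0.18544 − (-0.23517))/15 = -0.18212

-0.182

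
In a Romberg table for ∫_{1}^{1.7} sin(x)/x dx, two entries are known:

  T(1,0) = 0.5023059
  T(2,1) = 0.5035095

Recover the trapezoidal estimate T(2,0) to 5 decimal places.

From T(2,1) = (4·T(2,0) − T(1,0))/3, solve for T(2,0):
4·T(2,0) = 3·0.5035095 + 0.5023059 = 2.0128344
T(2,0) = 0.5032086

0.50321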